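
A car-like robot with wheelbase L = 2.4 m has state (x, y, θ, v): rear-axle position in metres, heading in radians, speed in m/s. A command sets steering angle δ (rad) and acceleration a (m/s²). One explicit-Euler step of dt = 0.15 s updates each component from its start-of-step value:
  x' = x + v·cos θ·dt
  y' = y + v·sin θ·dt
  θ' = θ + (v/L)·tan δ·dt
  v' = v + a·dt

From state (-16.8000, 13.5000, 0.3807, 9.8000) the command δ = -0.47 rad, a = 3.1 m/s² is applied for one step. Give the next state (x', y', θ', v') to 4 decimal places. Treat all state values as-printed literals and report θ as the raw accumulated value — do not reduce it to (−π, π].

(-15.4352, 14.0462, 0.0696, 10.2650)

x' = -16.8000 + 9.8000·cos(0.3807)·0.15 = -15.4352
y' = 13.5000 + 9.8000·sin(0.3807)·0.15 = 14.0462
θ' = 0.3807 + (9.8000/2.4)·tan(-0.47)·0.15 = 0.0696
v' = 9.8000 + 3.1000·0.15 = 10.2650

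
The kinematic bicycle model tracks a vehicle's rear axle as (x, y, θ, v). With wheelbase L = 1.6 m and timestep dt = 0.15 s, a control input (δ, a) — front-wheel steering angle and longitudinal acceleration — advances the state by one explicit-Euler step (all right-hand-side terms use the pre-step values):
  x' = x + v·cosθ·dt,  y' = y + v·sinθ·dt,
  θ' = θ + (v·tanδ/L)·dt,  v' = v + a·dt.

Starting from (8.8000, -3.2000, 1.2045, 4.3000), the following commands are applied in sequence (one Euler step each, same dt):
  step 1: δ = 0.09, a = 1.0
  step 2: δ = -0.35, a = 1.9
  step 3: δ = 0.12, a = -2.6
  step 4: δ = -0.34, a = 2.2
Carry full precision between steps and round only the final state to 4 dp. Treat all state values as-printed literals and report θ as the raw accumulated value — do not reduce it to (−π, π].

(9.8475, -0.7442, 0.9980, 4.6750)

after step 1 (δ=0.09, a=1.0): (9.031013, -2.597789, 1.240880, 4.450000)
after step 2 (δ=-0.35, a=1.9): (9.247259, -1.966288, 1.088594, 4.735000)
after step 3 (δ=0.12, a=-2.6): (9.576625, -1.337024, 1.142120, 4.345000)
after step 4 (δ=-0.34, a=2.2): (9.847536, -0.744246, 0.998028, 4.675000)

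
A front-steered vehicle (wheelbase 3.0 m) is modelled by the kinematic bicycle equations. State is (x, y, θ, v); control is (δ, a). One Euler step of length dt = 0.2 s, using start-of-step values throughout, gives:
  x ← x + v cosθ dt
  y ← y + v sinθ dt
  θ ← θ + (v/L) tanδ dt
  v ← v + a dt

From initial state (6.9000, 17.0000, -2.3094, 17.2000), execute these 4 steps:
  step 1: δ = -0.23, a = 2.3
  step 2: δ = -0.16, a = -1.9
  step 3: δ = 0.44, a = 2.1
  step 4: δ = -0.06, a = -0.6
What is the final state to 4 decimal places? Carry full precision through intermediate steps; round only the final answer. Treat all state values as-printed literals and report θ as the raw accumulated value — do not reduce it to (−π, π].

(-3.7747, 8.4996, -2.2964, 17.5800)

after step 1 (δ=-0.23, a=2.3): (4.583999, 14.456432, -2.577884, 17.660000)
after step 2 (δ=-0.16, a=-1.9): (1.598472, 12.569198, -2.767882, 17.280000)
after step 3 (δ=0.44, a=2.1): (-1.618992, 11.307507, -2.225543, 17.700000)
after step 4 (δ=-0.06, a=-0.6): (-3.774703, 8.499570, -2.296428, 17.580000)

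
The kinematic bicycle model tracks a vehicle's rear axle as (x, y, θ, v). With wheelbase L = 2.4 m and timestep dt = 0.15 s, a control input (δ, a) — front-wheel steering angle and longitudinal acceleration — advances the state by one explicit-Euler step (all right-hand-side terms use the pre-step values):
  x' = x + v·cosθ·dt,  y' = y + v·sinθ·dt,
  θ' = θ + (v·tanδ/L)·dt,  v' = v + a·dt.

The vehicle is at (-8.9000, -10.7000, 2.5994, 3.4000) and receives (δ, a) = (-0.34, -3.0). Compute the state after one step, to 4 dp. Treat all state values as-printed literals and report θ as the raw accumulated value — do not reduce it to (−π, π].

x' = -8.9000 + 3.4000·cos(2.5994)·0.15 = -9.3369
y' = -10.7000 + 3.4000·sin(2.5994)·0.15 = -10.4368
θ' = 2.5994 + (3.4000/2.4)·tan(-0.34)·0.15 = 2.5242
v' = 3.4000 − 3.0000·0.15 = 2.9500

(-9.3369, -10.4368, 2.5242, 2.9500)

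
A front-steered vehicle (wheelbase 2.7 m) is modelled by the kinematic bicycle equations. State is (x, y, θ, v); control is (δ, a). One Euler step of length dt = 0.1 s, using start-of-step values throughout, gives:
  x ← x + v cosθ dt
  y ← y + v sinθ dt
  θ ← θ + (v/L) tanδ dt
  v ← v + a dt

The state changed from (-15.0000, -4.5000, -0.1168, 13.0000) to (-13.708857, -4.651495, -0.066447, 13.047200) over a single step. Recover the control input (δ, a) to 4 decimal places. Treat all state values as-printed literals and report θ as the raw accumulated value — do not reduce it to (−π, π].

δ = 0.1042, a = 0.4720

a = (v'−v)/dt = (0.047200)/0.1 = 0.4720
Δθ = θ'−θ = 0.050353;  (v·dt/L) = 13.0000·0.1/2.7 = 0.481481
tan δ = Δθ·L/(v·dt) = 0.104579  →  δ = 0.1042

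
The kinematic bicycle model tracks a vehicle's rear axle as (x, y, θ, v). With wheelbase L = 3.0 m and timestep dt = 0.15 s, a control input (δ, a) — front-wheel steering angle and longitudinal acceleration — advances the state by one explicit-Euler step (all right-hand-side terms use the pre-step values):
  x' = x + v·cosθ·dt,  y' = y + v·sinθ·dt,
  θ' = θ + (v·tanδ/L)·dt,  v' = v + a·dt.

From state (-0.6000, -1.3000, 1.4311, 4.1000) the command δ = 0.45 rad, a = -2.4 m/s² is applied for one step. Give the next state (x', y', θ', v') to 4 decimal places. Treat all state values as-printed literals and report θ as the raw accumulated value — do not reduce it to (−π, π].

x' = -0.6000 + 4.1000·cos(1.4311)·0.15 = -0.5144
y' = -1.3000 + 4.1000·sin(1.4311)·0.15 = -0.6910
θ' = 1.4311 + (4.1000/3.0)·tan(0.45)·0.15 = 1.5301
v' = 4.1000 − 2.4000·0.15 = 3.7400

(-0.5144, -0.6910, 1.5301, 3.7400)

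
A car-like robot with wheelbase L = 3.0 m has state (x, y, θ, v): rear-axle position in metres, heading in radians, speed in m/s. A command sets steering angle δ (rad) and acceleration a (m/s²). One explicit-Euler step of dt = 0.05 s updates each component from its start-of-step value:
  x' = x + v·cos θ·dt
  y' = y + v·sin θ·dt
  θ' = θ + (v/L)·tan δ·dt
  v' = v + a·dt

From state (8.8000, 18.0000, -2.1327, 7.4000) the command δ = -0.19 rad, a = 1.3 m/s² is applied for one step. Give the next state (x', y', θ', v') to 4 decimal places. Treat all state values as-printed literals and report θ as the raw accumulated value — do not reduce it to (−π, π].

x' = 8.8000 + 7.4000·cos(-2.1327)·0.05 = 8.6029
y' = 18.0000 + 7.4000·sin(-2.1327)·0.05 = 17.6869
θ' = -2.1327 + (7.4000/3.0)·tan(-0.19)·0.05 = -2.1564
v' = 7.4000 + 1.3000·0.05 = 7.4650

(8.6029, 17.6869, -2.1564, 7.4650)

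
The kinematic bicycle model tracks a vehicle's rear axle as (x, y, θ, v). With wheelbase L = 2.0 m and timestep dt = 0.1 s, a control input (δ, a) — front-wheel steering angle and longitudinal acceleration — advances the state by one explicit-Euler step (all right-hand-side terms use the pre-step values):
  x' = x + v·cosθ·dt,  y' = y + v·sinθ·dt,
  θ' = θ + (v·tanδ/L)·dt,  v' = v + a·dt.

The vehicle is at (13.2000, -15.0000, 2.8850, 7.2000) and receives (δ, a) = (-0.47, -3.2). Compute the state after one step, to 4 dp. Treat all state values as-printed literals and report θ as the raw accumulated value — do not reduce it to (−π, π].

(12.5036, -14.8173, 2.7021, 6.8800)

x' = 13.2000 + 7.2000·cos(2.8850)·0.1 = 12.5036
y' = -15.0000 + 7.2000·sin(2.8850)·0.1 = -14.8173
θ' = 2.8850 + (7.2000/2.0)·tan(-0.47)·0.1 = 2.7021
v' = 7.2000 − 3.2000·0.1 = 6.8800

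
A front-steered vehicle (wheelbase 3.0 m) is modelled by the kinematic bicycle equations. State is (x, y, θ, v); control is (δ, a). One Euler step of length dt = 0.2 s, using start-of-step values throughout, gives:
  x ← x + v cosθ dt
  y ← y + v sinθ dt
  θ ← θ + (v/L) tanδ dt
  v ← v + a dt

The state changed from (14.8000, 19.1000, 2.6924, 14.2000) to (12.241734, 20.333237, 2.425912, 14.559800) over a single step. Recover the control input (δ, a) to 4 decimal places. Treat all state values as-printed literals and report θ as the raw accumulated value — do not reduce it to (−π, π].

δ = -0.2744, a = 1.7990

a = (v'−v)/dt = (0.359800)/0.2 = 1.7990
Δθ = θ'−θ = -0.266488;  (v·dt/L) = 14.2000·0.2/3.0 = 0.946667
tan δ = Δθ·L/(v·dt) = -0.281501  →  δ = -0.2744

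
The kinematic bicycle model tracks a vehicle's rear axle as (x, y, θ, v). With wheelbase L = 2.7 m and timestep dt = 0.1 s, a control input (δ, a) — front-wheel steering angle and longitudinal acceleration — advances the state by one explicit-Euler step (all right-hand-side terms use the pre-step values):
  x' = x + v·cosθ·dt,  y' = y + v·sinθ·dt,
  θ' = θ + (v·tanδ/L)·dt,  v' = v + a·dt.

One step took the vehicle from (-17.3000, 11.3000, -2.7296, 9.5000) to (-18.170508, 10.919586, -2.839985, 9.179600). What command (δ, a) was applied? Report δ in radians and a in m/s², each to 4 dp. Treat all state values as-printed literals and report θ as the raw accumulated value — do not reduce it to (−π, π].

δ = -0.3040, a = -3.2040

a = (v'−v)/dt = (-0.320400)/0.1 = -3.2040
Δθ = θ'−θ = -0.110385;  (v·dt/L) = 9.5000·0.1/2.7 = 0.351852
tan δ = Δθ·L/(v·dt) = -0.313726  →  δ = -0.3040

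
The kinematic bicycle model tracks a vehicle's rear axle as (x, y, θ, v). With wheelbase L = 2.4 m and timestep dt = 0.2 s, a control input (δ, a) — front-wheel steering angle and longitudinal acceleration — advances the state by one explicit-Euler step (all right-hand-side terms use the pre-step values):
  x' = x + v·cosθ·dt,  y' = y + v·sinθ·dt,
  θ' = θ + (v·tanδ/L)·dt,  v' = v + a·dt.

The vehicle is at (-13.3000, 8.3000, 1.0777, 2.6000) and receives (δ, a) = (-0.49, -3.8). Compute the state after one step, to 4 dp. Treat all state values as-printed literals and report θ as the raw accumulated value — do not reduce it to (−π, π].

(-13.0539, 8.7581, 0.9621, 1.8400)

x' = -13.3000 + 2.6000·cos(1.0777)·0.2 = -13.0539
y' = 8.3000 + 2.6000·sin(1.0777)·0.2 = 8.7581
θ' = 1.0777 + (2.6000/2.4)·tan(-0.49)·0.2 = 0.9621
v' = 2.6000 − 3.8000·0.2 = 1.8400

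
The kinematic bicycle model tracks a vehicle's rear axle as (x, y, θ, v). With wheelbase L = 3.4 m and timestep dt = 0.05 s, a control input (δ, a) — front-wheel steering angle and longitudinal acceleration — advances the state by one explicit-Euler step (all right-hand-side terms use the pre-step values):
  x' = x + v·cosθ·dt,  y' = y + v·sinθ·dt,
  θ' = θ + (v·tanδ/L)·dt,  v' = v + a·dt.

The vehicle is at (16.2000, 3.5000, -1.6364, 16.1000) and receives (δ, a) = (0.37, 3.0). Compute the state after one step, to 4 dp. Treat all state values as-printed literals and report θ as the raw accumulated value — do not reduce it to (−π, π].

x' = 16.2000 + 16.1000·cos(-1.6364)·0.05 = 16.1472
y' = 3.5000 + 16.1000·sin(-1.6364)·0.05 = 2.6967
θ' = -1.6364 + (16.1000/3.4)·tan(0.37)·0.05 = -1.5446
v' = 16.1000 + 3.0000·0.05 = 16.2500

(16.1472, 2.6967, -1.5446, 16.2500)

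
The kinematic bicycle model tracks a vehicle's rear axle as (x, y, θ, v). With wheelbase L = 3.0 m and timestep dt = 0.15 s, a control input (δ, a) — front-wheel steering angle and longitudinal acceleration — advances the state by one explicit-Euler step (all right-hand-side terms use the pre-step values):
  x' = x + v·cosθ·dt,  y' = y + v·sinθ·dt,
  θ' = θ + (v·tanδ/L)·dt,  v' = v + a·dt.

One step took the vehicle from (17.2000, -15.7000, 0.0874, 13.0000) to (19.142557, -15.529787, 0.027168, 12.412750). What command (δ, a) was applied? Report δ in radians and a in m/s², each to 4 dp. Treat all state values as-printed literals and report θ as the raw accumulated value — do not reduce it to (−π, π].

a = (v'−v)/dt = (-0.587250)/0.15 = -3.9150
Δθ = θ'−θ = -0.060232;  (v·dt/L) = 13.0000·0.15/3.0 = 0.650000
tan δ = Δθ·L/(v·dt) = -0.092665  →  δ = -0.0924

δ = -0.0924, a = -3.9150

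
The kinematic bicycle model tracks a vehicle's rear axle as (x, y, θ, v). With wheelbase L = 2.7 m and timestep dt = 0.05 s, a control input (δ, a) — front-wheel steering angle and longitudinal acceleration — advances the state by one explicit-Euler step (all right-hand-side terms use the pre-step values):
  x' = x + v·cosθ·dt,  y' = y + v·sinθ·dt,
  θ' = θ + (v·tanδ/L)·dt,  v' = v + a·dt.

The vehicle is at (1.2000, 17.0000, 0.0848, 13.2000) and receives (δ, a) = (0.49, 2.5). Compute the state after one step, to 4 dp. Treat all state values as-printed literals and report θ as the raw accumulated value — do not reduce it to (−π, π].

x' = 1.2000 + 13.2000·cos(0.0848)·0.05 = 1.8576
y' = 17.0000 + 13.2000·sin(0.0848)·0.05 = 17.0559
θ' = 0.0848 + (13.2000/2.7)·tan(0.49)·0.05 = 0.2152
v' = 13.2000 + 2.5000·0.05 = 13.3250

(1.8576, 17.0559, 0.2152, 13.3250)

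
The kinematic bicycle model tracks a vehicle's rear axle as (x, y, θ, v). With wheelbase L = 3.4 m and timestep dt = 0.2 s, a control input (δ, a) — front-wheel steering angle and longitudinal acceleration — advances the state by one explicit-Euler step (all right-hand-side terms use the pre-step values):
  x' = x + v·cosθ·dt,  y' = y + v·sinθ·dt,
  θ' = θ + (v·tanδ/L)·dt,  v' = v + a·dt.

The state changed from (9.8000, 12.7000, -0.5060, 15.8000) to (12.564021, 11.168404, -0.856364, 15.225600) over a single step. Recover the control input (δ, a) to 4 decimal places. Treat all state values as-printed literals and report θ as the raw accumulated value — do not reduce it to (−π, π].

δ = -0.3605, a = -2.8720

a = (v'−v)/dt = (-0.574400)/0.2 = -2.8720
Δθ = θ'−θ = -0.350364;  (v·dt/L) = 15.8000·0.2/3.4 = 0.929412
tan δ = Δθ·L/(v·dt) = -0.376974  →  δ = -0.3605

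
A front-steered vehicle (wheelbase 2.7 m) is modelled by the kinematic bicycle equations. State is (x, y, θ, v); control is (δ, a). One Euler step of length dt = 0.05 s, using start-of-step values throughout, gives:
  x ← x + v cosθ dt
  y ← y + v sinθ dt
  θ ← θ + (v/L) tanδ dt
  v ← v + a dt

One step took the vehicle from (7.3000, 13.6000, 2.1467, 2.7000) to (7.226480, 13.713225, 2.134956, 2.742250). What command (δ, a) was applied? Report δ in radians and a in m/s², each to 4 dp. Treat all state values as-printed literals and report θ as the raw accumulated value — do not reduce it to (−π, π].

a = (v'−v)/dt = (0.042250)/0.05 = 0.8450
Δθ = θ'−θ = -0.011744;  (v·dt/L) = 2.7000·0.05/2.7 = 0.050000
tan δ = Δθ·L/(v·dt) = -0.234880  →  δ = -0.2307

δ = -0.2307, a = 0.8450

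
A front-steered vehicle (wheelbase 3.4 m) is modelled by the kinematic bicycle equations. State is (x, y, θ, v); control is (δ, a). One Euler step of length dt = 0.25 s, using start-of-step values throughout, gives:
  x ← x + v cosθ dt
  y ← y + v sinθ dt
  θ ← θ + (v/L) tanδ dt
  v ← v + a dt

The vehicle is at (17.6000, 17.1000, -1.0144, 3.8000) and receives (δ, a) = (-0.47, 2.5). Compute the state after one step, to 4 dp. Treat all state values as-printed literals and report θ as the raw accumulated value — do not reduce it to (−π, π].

x' = 17.6000 + 3.8000·cos(-1.0144)·0.25 = 18.1017
y' = 17.1000 + 3.8000·sin(-1.0144)·0.25 = 16.2933
θ' = -1.0144 + (3.8000/3.4)·tan(-0.47)·0.25 = -1.1563
v' = 3.8000 + 2.5000·0.25 = 4.4250

(18.1017, 16.2933, -1.1563, 4.4250)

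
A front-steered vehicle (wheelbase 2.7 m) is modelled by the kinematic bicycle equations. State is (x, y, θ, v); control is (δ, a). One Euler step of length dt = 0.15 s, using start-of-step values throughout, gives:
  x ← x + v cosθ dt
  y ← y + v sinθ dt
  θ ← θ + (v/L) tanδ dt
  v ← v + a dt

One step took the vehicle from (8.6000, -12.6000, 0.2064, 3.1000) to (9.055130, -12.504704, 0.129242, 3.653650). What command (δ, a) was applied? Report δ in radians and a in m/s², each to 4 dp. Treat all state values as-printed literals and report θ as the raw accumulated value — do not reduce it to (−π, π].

a = (v'−v)/dt = (0.553650)/0.15 = 3.6910
Δθ = θ'−θ = -0.077158;  (v·dt/L) = 3.1000·0.15/2.7 = 0.172222
tan δ = Δθ·L/(v·dt) = -0.448014  →  δ = -0.4212

δ = -0.4212, a = 3.6910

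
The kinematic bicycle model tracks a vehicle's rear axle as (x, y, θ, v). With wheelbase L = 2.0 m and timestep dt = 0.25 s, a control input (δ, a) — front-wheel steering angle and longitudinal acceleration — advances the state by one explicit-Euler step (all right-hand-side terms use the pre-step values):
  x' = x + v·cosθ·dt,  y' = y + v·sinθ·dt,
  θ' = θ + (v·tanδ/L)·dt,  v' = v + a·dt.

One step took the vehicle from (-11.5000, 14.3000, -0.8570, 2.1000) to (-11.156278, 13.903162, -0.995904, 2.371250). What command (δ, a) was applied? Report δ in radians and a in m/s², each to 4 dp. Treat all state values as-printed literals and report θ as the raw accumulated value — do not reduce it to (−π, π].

a = (v'−v)/dt = (0.271250)/0.25 = 1.0850
Δθ = θ'−θ = -0.138904;  (v·dt/L) = 2.1000·0.25/2.0 = 0.262500
tan δ = Δθ·L/(v·dt) = -0.529158  →  δ = -0.4867

δ = -0.4867, a = 1.0850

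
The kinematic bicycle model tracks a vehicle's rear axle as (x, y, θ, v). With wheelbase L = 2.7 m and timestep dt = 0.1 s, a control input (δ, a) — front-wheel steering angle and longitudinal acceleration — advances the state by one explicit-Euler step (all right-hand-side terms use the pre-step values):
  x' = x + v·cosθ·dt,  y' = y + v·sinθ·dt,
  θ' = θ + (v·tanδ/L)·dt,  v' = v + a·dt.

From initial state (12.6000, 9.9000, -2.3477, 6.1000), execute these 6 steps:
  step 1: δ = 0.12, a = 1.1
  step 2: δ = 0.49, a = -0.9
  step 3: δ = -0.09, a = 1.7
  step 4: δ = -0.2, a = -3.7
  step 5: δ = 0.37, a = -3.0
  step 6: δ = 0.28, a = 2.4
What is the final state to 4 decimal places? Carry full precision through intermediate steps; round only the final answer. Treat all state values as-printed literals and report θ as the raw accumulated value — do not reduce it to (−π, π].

(10.3100, 7.0976, -2.1206, 5.8600)

after step 1 (δ=0.12, a=1.1): (12.172344, 9.465016, -2.320458, 6.210000)
after step 2 (δ=0.49, a=-0.9): (11.749200, 9.010495, -2.197779, 6.120000)
after step 3 (δ=-0.09, a=1.7): (11.390138, 8.514896, -2.218234, 6.290000)
after step 4 (δ=-0.2, a=-3.7): (11.010760, 8.013185, -2.265458, 5.920000)
after step 5 (δ=0.37, a=-3.0): (10.631805, 7.558369, -2.180415, 5.620000)
after step 6 (δ=0.28, a=2.4): (10.310030, 7.097605, -2.120561, 5.860000)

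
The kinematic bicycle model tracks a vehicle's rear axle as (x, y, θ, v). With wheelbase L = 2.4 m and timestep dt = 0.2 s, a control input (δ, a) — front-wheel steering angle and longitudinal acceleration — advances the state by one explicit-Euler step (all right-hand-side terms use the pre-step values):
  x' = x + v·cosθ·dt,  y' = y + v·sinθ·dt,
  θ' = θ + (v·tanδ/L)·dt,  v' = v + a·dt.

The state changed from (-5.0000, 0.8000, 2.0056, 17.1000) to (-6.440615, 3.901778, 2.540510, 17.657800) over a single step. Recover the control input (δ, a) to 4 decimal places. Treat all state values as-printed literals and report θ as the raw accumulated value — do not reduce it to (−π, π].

δ = 0.3591, a = 2.7890

a = (v'−v)/dt = (0.557800)/0.2 = 2.7890
Δθ = θ'−θ = 0.534910;  (v·dt/L) = 17.1000·0.2/2.4 = 1.425000
tan δ = Δθ·L/(v·dt) = 0.375375  →  δ = 0.3591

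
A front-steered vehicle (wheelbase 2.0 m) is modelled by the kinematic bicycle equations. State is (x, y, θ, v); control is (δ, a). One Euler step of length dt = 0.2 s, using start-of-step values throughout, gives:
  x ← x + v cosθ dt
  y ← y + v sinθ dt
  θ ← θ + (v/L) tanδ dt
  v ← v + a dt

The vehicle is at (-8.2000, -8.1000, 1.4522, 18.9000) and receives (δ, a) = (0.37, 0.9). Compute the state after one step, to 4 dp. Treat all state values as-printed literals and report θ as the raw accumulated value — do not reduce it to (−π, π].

(-7.7528, -4.3466, 2.1853, 19.0800)

x' = -8.2000 + 18.9000·cos(1.4522)·0.2 = -7.7528
y' = -8.1000 + 18.9000·sin(1.4522)·0.2 = -4.3466
θ' = 1.4522 + (18.9000/2.0)·tan(0.37)·0.2 = 2.1853
v' = 18.9000 + 0.9000·0.2 = 19.0800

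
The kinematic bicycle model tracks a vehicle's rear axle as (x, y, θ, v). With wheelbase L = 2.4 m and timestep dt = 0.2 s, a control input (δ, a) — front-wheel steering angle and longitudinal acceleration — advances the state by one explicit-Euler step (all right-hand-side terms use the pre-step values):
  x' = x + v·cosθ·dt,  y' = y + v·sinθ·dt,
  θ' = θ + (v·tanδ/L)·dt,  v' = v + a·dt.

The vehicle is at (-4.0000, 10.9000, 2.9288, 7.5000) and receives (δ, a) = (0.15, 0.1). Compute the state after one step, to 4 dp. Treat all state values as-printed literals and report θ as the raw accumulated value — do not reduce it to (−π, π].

x' = -4.0000 + 7.5000·cos(2.9288)·0.2 = -5.4662
y' = 10.9000 + 7.5000·sin(2.9288)·0.2 = 11.2168
θ' = 2.9288 + (7.5000/2.4)·tan(0.15)·0.2 = 3.0233
v' = 7.5000 + 0.1000·0.2 = 7.5200

(-5.4662, 11.2168, 3.0233, 7.5200)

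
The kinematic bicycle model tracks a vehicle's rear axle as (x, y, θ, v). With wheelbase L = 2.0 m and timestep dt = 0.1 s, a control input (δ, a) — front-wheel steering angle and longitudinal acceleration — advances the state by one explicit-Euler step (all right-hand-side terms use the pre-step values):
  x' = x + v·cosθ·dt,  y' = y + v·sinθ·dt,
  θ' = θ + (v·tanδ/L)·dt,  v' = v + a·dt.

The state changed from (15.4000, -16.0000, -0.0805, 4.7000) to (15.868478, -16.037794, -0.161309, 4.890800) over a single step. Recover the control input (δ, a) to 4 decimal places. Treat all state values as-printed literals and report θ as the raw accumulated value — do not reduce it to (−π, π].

a = (v'−v)/dt = (0.190800)/0.1 = 1.9080
Δθ = θ'−θ = -0.080809;  (v·dt/L) = 4.7000·0.1/2.0 = 0.235000
tan δ = Δθ·L/(v·dt) = -0.343868  →  δ = -0.3312

δ = -0.3312, a = 1.9080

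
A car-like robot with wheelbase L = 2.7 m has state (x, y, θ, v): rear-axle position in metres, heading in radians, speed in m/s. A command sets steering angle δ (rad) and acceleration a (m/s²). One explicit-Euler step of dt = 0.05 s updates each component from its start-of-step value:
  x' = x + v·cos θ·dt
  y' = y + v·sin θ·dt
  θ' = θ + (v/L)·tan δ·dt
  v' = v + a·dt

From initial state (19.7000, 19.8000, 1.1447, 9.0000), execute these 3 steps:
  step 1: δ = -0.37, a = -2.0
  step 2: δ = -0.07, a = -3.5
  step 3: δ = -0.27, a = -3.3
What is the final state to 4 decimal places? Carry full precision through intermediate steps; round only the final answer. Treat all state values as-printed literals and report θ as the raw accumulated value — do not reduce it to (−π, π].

(20.3057, 20.9846, 1.0238, 8.5600)

after step 1 (δ=-0.37, a=-2.0): (19.885994, 20.209764, 1.080056, 8.900000)
after step 2 (δ=-0.07, a=-3.5): (20.095713, 20.602247, 1.068500, 8.725000)
after step 3 (δ=-0.27, a=-3.3): (20.305741, 20.984611, 1.023783, 8.560000)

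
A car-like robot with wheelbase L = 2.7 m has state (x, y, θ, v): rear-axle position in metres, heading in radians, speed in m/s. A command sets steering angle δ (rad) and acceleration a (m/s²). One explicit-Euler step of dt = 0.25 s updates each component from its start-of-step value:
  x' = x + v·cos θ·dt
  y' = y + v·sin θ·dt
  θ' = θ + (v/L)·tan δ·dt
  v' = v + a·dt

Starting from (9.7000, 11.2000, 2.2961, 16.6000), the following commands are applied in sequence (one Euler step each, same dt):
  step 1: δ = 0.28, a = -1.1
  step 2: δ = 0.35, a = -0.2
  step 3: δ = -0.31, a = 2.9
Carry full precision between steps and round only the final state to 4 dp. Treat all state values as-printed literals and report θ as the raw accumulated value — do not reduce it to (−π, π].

(-0.8305, 15.3069, 2.8071, 17.0000)

after step 1 (δ=0.28, a=-1.1): (6.947045, 14.305437, 2.738082, 16.325000)
after step 2 (δ=0.35, a=-0.2): (3.193568, 15.907939, 3.289849, 16.275000)
after step 3 (δ=-0.31, a=2.9): (-0.830548, 15.306927, 2.807134, 17.000000)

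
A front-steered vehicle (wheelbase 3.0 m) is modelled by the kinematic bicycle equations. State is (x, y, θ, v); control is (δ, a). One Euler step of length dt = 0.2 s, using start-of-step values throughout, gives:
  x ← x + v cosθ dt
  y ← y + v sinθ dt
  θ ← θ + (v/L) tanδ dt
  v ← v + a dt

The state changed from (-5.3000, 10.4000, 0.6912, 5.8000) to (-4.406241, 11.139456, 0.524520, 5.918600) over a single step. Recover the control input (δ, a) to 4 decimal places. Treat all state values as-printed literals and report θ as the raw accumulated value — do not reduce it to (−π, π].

a = (v'−v)/dt = (0.118600)/0.2 = 0.5930
Δθ = θ'−θ = -0.166680;  (v·dt/L) = 5.8000·0.2/3.0 = 0.386667
tan δ = Δθ·L/(v·dt) = -0.431069  →  δ = -0.4070

δ = -0.4070, a = 0.5930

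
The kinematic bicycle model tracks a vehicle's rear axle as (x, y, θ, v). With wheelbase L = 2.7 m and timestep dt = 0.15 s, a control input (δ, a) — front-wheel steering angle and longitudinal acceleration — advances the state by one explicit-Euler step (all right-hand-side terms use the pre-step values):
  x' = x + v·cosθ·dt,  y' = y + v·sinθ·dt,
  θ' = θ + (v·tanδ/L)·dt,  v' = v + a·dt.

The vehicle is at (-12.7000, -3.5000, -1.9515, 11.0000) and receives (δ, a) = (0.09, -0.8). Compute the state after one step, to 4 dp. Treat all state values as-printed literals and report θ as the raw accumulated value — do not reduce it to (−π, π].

x' = -12.7000 + 11.0000·cos(-1.9515)·0.15 = -13.3131
y' = -3.5000 + 11.0000·sin(-1.9515)·0.15 = -5.0319
θ' = -1.9515 + (11.0000/2.7)·tan(0.09)·0.15 = -1.8964
v' = 11.0000 − 0.8000·0.15 = 10.8800

(-13.3131, -5.0319, -1.8964, 10.8800)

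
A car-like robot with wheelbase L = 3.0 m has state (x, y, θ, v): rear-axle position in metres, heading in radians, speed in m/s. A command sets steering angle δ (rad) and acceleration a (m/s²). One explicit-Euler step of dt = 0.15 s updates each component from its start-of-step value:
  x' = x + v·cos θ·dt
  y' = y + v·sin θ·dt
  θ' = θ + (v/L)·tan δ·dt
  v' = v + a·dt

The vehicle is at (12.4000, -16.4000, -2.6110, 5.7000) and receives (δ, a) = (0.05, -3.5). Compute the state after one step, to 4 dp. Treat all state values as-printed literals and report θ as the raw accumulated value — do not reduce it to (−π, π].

x' = 12.4000 + 5.7000·cos(-2.6110)·0.15 = 11.6626
y' = -16.4000 + 5.7000·sin(-2.6110)·0.15 = -16.8327
θ' = -2.6110 + (5.7000/3.0)·tan(0.05)·0.15 = -2.5967
v' = 5.7000 − 3.5000·0.15 = 5.1750

(11.6626, -16.8327, -2.5967, 5.1750)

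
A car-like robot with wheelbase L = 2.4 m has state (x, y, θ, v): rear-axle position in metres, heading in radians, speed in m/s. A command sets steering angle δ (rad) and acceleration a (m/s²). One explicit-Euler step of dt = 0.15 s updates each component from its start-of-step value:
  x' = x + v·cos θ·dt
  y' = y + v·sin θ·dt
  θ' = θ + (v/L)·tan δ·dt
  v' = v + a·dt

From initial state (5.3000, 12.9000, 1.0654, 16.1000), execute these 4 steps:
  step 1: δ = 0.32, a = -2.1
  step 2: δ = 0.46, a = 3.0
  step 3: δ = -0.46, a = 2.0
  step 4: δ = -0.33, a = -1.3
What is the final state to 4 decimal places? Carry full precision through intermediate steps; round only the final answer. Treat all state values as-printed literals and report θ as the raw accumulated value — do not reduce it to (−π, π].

after step 1 (δ=0.32, a=-2.1): (6.469233, 15.013083, 1.398861, 15.785000)
after step 2 (δ=0.46, a=3.0): (6.874331, 17.345922, 1.887652, 16.235000)
after step 3 (δ=-0.46, a=2.0): (6.115555, 19.659945, 1.384926, 16.535000)
after step 4 (δ=-0.33, a=-1.3): (6.573910, 22.097474, 1.030948, 16.340000)

(6.5739, 22.0975, 1.0309, 16.3400)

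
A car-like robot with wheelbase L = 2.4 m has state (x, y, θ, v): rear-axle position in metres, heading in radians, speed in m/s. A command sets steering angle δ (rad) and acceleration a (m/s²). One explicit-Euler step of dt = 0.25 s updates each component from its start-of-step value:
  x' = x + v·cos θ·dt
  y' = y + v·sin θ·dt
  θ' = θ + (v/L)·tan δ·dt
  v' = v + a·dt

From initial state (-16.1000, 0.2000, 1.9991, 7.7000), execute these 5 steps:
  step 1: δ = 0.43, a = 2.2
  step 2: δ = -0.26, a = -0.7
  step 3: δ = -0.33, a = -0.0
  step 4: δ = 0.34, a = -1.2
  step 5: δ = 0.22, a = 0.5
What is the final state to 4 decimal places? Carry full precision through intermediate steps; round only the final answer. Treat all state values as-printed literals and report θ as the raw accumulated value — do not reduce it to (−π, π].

(-21.0758, 8.6655, 2.3289, 7.9000)

after step 1 (δ=0.43, a=2.2): (-16.899507, 1.951118, 2.366952, 8.250000)
after step 2 (δ=-0.26, a=-0.7): (-18.373519, 3.393752, 2.138340, 8.075000)
after step 3 (δ=-0.33, a=-0.0): (-19.458723, 5.096011, 1.850227, 8.075000)
after step 4 (δ=0.34, a=-1.2): (-20.015511, 7.036459, 2.147771, 7.775000)
after step 5 (δ=0.22, a=0.5): (-21.075809, 8.665548, 2.328879, 7.900000)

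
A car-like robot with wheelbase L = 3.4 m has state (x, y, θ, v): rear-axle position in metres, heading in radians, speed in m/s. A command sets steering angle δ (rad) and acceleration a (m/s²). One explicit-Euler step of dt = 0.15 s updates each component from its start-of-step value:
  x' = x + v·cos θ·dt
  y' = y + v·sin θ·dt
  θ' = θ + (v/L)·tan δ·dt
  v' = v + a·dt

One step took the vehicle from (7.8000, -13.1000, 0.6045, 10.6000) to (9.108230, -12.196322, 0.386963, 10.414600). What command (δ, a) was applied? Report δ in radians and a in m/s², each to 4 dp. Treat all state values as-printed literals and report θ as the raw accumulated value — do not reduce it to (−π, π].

δ = -0.4354, a = -1.2360

a = (v'−v)/dt = (-0.185400)/0.15 = -1.2360
Δθ = θ'−θ = -0.217537;  (v·dt/L) = 10.6000·0.15/3.4 = 0.467647
tan δ = Δθ·L/(v·dt) = -0.465173  →  δ = -0.4354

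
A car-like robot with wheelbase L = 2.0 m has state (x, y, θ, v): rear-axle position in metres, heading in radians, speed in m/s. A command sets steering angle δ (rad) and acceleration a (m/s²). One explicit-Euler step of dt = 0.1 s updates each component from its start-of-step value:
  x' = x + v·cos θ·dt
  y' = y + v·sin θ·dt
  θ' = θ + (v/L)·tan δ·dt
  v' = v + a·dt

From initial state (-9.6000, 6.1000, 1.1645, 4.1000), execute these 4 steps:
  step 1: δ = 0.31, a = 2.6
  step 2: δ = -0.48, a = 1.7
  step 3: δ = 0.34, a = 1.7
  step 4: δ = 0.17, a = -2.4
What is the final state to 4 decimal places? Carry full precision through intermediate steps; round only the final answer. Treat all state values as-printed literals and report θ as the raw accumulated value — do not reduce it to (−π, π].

after step 1 (δ=0.31, a=2.6): (-9.437964, 6.476622, 1.230167, 4.360000)
after step 2 (δ=-0.48, a=1.7): (-9.292305, 6.887572, 1.116674, 4.530000)
after step 3 (δ=0.34, a=1.7): (-9.093586, 7.294659, 1.196795, 4.700000)
after step 4 (δ=0.17, a=-2.4): (-8.921875, 7.732169, 1.237135, 4.460000)

(-8.9219, 7.7322, 1.2371, 4.4600)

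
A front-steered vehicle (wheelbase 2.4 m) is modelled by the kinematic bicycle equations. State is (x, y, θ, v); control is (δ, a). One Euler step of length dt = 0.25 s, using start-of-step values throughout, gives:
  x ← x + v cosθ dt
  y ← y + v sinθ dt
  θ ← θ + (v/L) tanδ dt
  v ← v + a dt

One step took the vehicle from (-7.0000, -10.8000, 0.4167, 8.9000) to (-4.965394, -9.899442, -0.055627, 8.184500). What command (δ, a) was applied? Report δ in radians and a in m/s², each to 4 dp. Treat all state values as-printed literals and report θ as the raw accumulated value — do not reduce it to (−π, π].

δ = -0.4712, a = -2.8620

a = (v'−v)/dt = (-0.715500)/0.25 = -2.8620
Δθ = θ'−θ = -0.472327;  (v·dt/L) = 8.9000·0.25/2.4 = 0.927083
tan δ = Δθ·L/(v·dt) = -0.509476  →  δ = -0.4712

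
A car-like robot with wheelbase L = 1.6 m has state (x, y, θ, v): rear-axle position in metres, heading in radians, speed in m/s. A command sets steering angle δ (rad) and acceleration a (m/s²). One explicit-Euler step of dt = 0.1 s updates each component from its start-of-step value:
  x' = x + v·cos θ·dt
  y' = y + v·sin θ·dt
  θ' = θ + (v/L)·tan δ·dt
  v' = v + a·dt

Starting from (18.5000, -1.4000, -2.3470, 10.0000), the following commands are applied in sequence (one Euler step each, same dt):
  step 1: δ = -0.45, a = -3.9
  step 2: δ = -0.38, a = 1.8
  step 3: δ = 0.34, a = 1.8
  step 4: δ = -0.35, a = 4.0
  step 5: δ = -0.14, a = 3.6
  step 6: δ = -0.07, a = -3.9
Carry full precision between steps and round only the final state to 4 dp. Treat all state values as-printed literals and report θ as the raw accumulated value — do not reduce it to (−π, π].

after step 1 (δ=-0.45, a=-3.9): (17.799425, -2.113578, -2.648909, 9.610000)
after step 2 (δ=-0.38, a=1.8): (16.952719, -2.568123, -2.888807, 9.790000)
after step 3 (δ=0.34, a=1.8): (16.004832, -2.812974, -2.672364, 9.970000)
after step 4 (δ=-0.35, a=4.0): (15.115591, -3.263815, -2.899822, 10.370000)
after step 5 (δ=-0.14, a=3.6): (14.108751, -3.512096, -2.991157, 10.730000)
after step 6 (δ=-0.07, a=-3.9): (13.047870, -3.672905, -3.038178, 10.340000)

(13.0479, -3.6729, -3.0382, 10.3400)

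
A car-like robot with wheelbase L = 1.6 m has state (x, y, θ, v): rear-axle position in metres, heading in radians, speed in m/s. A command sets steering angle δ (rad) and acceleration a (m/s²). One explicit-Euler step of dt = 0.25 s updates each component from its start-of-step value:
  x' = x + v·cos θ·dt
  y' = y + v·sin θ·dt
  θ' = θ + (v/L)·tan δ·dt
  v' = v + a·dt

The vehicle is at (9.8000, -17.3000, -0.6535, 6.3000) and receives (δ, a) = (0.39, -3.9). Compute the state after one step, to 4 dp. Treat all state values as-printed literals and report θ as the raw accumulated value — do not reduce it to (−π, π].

(11.0505, -18.2576, -0.2489, 5.3250)

x' = 9.8000 + 6.3000·cos(-0.6535)·0.25 = 11.0505
y' = -17.3000 + 6.3000·sin(-0.6535)·0.25 = -18.2576
θ' = -0.6535 + (6.3000/1.6)·tan(0.39)·0.25 = -0.2489
v' = 6.3000 − 3.9000·0.25 = 5.3250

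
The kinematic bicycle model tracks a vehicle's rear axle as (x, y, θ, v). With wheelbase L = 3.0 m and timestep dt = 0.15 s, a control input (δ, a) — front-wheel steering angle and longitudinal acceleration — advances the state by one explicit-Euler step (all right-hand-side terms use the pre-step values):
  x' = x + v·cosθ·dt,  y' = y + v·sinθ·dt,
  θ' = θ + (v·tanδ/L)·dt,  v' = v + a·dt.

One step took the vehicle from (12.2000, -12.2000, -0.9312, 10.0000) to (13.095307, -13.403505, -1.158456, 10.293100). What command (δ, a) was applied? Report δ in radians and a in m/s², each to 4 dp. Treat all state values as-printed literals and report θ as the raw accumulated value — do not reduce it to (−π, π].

a = (v'−v)/dt = (0.293100)/0.15 = 1.9540
Δθ = θ'−θ = -0.227256;  (v·dt/L) = 10.0000·0.15/3.0 = 0.500000
tan δ = Δθ·L/(v·dt) = -0.454512  →  δ = -0.4266

δ = -0.4266, a = 1.9540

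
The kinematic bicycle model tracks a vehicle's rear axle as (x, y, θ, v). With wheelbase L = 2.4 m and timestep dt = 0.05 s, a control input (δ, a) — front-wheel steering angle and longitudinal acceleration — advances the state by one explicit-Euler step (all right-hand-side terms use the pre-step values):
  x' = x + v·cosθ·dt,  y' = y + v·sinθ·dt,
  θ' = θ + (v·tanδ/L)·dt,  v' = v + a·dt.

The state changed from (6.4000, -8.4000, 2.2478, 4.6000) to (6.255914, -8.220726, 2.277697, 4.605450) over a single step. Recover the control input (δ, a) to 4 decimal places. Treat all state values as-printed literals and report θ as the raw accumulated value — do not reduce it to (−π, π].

δ = 0.3024, a = 0.1090

a = (v'−v)/dt = (0.005450)/0.05 = 0.1090
Δθ = θ'−θ = 0.029897;  (v·dt/L) = 4.6000·0.05/2.4 = 0.095833
tan δ = Δθ·L/(v·dt) = 0.311969  →  δ = 0.3024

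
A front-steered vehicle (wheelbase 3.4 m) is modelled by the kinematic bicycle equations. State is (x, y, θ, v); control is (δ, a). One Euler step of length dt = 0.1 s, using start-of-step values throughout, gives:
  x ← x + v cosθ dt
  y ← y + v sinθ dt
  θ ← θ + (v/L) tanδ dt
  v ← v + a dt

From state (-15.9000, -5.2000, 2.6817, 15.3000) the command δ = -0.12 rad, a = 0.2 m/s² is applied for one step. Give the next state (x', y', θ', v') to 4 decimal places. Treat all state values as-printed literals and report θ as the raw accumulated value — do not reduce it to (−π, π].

(-17.2710, -4.5209, 2.6274, 15.3200)

x' = -15.9000 + 15.3000·cos(2.6817)·0.1 = -17.2710
y' = -5.2000 + 15.3000·sin(2.6817)·0.1 = -4.5209
θ' = 2.6817 + (15.3000/3.4)·tan(-0.12)·0.1 = 2.6274
v' = 15.3000 + 0.2000·0.1 = 15.3200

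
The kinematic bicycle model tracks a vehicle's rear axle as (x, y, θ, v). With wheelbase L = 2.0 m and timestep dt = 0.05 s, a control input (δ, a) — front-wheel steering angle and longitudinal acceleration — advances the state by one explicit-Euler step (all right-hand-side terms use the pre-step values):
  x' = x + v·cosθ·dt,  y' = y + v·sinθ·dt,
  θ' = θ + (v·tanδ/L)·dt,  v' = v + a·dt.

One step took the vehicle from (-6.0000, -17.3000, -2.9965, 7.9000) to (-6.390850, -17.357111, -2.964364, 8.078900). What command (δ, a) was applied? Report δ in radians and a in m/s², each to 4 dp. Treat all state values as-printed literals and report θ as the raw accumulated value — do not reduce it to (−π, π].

a = (v'−v)/dt = (0.178900)/0.05 = 3.5780
Δθ = θ'−θ = 0.032136;  (v·dt/L) = 7.9000·0.05/2.0 = 0.197500
tan δ = Δθ·L/(v·dt) = 0.162714  →  δ = 0.1613

δ = 0.1613, a = 3.5780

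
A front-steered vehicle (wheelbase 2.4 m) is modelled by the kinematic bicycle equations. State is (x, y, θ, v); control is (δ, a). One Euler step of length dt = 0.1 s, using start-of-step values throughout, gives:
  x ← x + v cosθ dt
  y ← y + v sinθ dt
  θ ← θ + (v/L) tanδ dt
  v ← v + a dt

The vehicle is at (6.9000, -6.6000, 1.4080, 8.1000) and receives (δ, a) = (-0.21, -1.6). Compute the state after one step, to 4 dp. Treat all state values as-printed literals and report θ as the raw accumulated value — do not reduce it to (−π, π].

x' = 6.9000 + 8.1000·cos(1.4080)·0.1 = 7.0313
y' = -6.6000 + 8.1000·sin(1.4080)·0.1 = -5.8007
θ' = 1.4080 + (8.1000/2.4)·tan(-0.21)·0.1 = 1.3361
v' = 8.1000 − 1.6000·0.1 = 7.9400

(7.0313, -5.8007, 1.3361, 7.9400)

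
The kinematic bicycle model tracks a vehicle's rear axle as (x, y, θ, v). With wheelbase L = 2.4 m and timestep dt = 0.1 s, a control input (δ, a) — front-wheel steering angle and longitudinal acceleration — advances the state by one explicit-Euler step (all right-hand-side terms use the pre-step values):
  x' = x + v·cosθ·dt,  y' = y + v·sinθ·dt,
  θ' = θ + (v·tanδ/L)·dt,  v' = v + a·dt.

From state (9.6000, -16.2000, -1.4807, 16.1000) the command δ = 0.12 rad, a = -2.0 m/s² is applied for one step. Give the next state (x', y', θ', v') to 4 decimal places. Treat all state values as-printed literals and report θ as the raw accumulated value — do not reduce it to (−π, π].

(9.7449, -17.8035, -1.3998, 15.9000)

x' = 9.6000 + 16.1000·cos(-1.4807)·0.1 = 9.7449
y' = -16.2000 + 16.1000·sin(-1.4807)·0.1 = -17.8035
θ' = -1.4807 + (16.1000/2.4)·tan(0.12)·0.1 = -1.3998
v' = 16.1000 − 2.0000·0.1 = 15.9000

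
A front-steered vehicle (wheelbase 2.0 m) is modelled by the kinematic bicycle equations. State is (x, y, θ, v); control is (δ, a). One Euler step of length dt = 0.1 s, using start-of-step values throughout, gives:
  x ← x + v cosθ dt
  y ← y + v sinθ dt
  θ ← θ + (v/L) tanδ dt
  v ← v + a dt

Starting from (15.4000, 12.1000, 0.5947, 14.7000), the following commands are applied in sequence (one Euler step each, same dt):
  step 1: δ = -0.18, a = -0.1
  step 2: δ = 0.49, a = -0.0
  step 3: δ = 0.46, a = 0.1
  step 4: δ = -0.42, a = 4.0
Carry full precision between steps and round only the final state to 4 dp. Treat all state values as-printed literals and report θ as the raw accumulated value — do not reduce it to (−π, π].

(19.4096, 16.0620, 0.8884, 15.1000)

after step 1 (δ=-0.18, a=-0.1): (16.617625, 12.923583, 0.460952, 14.690000)
after step 2 (δ=0.49, a=-0.0): (17.933305, 13.576996, 0.852726, 14.690000)
after step 3 (δ=0.46, a=0.1): (18.899808, 14.683265, 1.216633, 14.700000)
after step 4 (δ=-0.42, a=4.0): (19.409612, 16.062033, 0.888402, 15.100000)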